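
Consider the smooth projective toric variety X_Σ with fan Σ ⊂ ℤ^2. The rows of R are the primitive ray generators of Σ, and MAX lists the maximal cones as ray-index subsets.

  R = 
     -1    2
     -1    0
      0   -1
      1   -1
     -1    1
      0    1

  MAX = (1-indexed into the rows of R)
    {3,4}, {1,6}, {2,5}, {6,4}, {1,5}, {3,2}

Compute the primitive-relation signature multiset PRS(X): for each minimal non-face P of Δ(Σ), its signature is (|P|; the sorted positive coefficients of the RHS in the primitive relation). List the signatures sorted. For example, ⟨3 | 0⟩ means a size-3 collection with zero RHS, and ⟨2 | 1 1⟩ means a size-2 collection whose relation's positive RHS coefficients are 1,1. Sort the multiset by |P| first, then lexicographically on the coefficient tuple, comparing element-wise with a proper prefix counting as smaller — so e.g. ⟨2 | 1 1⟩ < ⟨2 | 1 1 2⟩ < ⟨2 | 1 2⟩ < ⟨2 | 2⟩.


Δ(Σ) — 6 vertices, 9 min non-faces:

  P={3,6}:  v_{3} + v_{6} = 0 — sig = ⟨2 | 0⟩
  P={4,5}:  v_{4} + v_{5} = 0 — sig = ⟨2 | 0⟩
  P={1,3}:  v_{1} + v_{3} = v_{5} — sig = ⟨2 | 1⟩
  P={1,4}:  v_{1} + v_{4} = v_{6} — sig = ⟨2 | 1⟩
  P={2,4}:  v_{2} + v_{4} = v_{3} — sig = ⟨2 | 1⟩
  P={2,6}:  v_{2} + v_{6} = v_{5} — sig = ⟨2 | 1⟩
  P={3,5}:  v_{3} + v_{5} = v_{2} — sig = ⟨2 | 1⟩
  P={5,6}:  v_{5} + v_{6} = v_{1} — sig = ⟨2 | 1⟩
  P={1,2}:  v_{1} + v_{2} = 2·v_{5} — sig = ⟨2 | 2⟩

so the primitive-relation signature multiset is
    ⟨2 | 0⟩
    ⟨2 | 0⟩
    ⟨2 | 1⟩
    ⟨2 | 1⟩
    ⟨2 | 1⟩
    ⟨2 | 1⟩
    ⟨2 | 1⟩
    ⟨2 | 1⟩
    ⟨2 | 2⟩


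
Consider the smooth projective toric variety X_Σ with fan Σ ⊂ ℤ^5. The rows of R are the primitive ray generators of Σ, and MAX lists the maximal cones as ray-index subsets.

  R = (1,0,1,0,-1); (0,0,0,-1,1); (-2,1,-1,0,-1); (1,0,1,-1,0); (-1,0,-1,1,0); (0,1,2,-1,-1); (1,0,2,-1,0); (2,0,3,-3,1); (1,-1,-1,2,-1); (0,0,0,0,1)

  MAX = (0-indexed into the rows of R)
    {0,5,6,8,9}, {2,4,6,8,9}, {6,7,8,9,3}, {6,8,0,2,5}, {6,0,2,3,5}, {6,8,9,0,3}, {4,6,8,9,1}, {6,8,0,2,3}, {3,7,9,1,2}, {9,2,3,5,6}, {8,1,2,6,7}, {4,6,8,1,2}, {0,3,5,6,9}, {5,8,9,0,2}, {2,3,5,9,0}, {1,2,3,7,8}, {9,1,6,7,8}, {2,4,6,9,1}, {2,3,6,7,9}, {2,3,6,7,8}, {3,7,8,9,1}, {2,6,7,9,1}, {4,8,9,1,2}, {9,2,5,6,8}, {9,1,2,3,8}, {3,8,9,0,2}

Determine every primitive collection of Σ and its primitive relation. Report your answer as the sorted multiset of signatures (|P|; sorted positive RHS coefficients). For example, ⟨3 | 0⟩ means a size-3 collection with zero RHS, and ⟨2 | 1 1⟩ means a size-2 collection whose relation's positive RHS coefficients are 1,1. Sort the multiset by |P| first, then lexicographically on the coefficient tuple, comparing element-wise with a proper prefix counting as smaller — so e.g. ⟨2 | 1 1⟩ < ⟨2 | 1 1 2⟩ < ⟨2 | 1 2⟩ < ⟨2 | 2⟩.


Minimal non-faces — 14 found among 10 rays, 26 max cones:

  P = {3,4}:  v_{3} + v_{4} = 0  ⇒ sig = ⟨2 | 0⟩
  P = {0,1}:  v_{0} + v_{1} = v_{3}  ⇒ sig = ⟨2 | 1⟩
  P = {4,7}:  v_{4} + v_{7} = v_{1} + v_{6}  ⇒ sig = ⟨2 | 1 1⟩
  P = {0,4}:  v_{0} + v_{4} = v_{2} + v_{6} + v_{8} + v_{9}  ⇒ sig = ⟨2 | 1 1 1 1⟩
  P = {1,5}:  v_{1} + v_{5} = v_{2} + v_{3} + v_{6} + v_{9}  ⇒ sig = ⟨2 | 1 1 1 1⟩
  P = {5,7}:  v_{5} + v_{7} = v_{2} + 2·v_{3} + 2·v_{6} + v_{9}  ⇒ sig = ⟨2 | 1 1 2 2⟩
  P = {0,7}:  v_{0} + v_{7} = 2·v_{3} + v_{6}  ⇒ sig = ⟨2 | 1 2⟩
  P = {4,5}:  v_{4} + v_{5} = 2·v_{2} + 2·v_{6} + v_{8} + 2·v_{9}  ⇒ sig = ⟨2 | 1 2 2 2⟩
  P = {1,3,6}:  v_{1} + v_{3} + v_{6} = v_{7}  ⇒ sig = ⟨3 | 1⟩
  P = {3,5,8}:  v_{3} + v_{5} + v_{8} = 2·v_{0}  ⇒ sig = ⟨3 | 2⟩
  P = {0,2,6,9}:  v_{0} + v_{2} + v_{6} + v_{9} = v_{5}  ⇒ sig = ⟨4 | 1⟩
  P = {2,7,8,9}:  v_{2} + v_{7} + v_{8} + v_{9} = v_{3}  ⇒ sig = ⟨4 | 1⟩
  P = {1,2,6,8,9}:  v_{1} + v_{2} + v_{6} + v_{8} + v_{9} = 0  ⇒ sig = ⟨5 | 0⟩
  P = {2,3,6,8,9}:  v_{2} + v_{3} + v_{6} + v_{8} + v_{9} = v_{0}  ⇒ sig = ⟨5 | 1⟩

Signatures (|P|; sorted positive RHS coefficients), sorted:
    ⟨2 | 0⟩
    ⟨2 | 1⟩
    ⟨2 | 1 1⟩
    ⟨2 | 1 1 1 1⟩
    ⟨2 | 1 1 1 1⟩
    ⟨2 | 1 1 2 2⟩
    ⟨2 | 1 2⟩
    ⟨2 | 1 2 2 2⟩
    ⟨3 | 1⟩
    ⟨3 | 2⟩
    ⟨4 | 1⟩
    ⟨4 | 1⟩
    ⟨5 | 0⟩
    ⟨5 | 1⟩


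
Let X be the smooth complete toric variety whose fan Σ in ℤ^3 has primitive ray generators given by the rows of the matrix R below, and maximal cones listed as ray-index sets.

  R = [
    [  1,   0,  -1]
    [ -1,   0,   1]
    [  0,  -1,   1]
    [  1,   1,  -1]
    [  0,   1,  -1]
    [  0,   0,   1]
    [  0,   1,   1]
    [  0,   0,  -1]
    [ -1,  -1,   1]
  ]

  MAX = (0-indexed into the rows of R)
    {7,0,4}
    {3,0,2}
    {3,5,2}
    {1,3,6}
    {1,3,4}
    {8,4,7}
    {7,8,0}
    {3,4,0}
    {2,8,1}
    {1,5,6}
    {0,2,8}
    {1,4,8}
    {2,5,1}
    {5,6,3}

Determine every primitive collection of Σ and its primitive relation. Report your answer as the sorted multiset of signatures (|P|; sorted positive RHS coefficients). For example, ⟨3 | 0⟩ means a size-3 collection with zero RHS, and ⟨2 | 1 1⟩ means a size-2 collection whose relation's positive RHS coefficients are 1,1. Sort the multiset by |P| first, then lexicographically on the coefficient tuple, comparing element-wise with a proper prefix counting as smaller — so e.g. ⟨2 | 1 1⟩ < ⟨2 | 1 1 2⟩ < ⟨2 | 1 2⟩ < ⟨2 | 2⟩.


Δ(Σ) — 9 vertices, 18 min non-faces:

  P = {0,1}:  v_{0} + v_{1} = 0 ; sig = ⟨2 | 0⟩
  P = {2,4}:  v_{2} + v_{4} = 0 ; sig = ⟨2 | 0⟩
  P = {3,8}:  v_{3} + v_{8} = 0 ; sig = ⟨2 | 0⟩
  P = {5,7}:  v_{5} + v_{7} = 0 ; sig = ⟨2 | 0⟩
  P = {0,5}:  v_{0} + v_{5} = v_{2} + v_{3} ; sig = ⟨2 | 1 1⟩
  P = {0,6}:  v_{0} + v_{6} = v_{3} + v_{5} ; sig = ⟨2 | 1 1⟩
  P = {1,7}:  v_{1} + v_{7} = v_{4} + v_{8} ; sig = ⟨2 | 1 1⟩
  P = {2,7}:  v_{2} + v_{7} = v_{0} + v_{8} ; sig = ⟨2 | 1 1⟩
  P = {3,7}:  v_{3} + v_{7} = v_{0} + v_{4} ; sig = ⟨2 | 1 1⟩
  P = {4,5}:  v_{4} + v_{5} = v_{1} + v_{3} ; sig = ⟨2 | 1 1⟩
  P = {5,8}:  v_{5} + v_{8} = v_{1} + v_{2} ; sig = ⟨2 | 1 1⟩
  P = {6,7}:  v_{6} + v_{7} = v_{1} + v_{3} ; sig = ⟨2 | 1 1⟩
  P = {6,8}:  v_{6} + v_{8} = v_{1} + v_{5} ; sig = ⟨2 | 1 1⟩
  P = {2,6}:  v_{2} + v_{6} = 2·v_{5} ; sig = ⟨2 | 2⟩
  P = {4,6}:  v_{4} + v_{6} = 2·v_{1} + 2·v_{3} ; sig = ⟨2 | 2 2⟩
  P = {0,4,8}:  v_{0} + v_{4} + v_{8} = v_{7} ; sig = ⟨3 | 1⟩
  P = {1,2,3}:  v_{1} + v_{2} + v_{3} = v_{5} ; sig = ⟨3 | 1⟩
  P = {1,3,5}:  v_{1} + v_{3} + v_{5} = v_{6} ; sig = ⟨3 | 1⟩

so the primitive-relation signature multiset is
[⟨2 | 0⟩, ⟨2 | 0⟩, ⟨2 | 0⟩, ⟨2 | 0⟩, ⟨2 | 1 1⟩, ⟨2 | 1 1⟩, ⟨2 | 1 1⟩, ⟨2 | 1 1⟩, ⟨2 | 1 1⟩, ⟨2 | 1 1⟩, ⟨2 | 1 1⟩, ⟨2 | 1 1⟩, ⟨2 | 1 1⟩, ⟨2 | 2⟩, ⟨2 | 2 2⟩, ⟨3 | 1⟩, ⟨3 | 1⟩, ⟨3 | 1⟩]


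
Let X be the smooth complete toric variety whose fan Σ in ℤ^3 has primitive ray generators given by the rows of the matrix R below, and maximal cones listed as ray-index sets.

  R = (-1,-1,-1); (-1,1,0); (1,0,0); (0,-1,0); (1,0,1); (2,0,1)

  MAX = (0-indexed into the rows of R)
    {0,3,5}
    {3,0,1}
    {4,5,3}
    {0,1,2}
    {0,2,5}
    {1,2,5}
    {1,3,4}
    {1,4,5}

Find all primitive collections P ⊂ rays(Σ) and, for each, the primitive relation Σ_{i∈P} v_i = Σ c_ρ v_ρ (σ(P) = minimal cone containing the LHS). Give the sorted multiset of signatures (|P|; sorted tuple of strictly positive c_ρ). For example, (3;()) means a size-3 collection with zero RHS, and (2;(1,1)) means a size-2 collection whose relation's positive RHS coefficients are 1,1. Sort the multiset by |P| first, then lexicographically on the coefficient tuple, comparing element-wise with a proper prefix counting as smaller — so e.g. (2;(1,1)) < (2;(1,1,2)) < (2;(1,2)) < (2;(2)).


Δ(Σ) — 6 vertices, 5 min non-faces:

  P={0,4}:  v_{0} + v_{4} = v_{3} — sig = (2;(1))
  P={2,4}:  v_{2} + v_{4} = v_{5} — sig = (2;(1))
  P={2,3}:  v_{2} + v_{3} = v_{0} + v_{5} — sig = (2;(1,1))
  P={0,1,5}:  v_{0} + v_{1} + v_{5} = 0 — sig = (3;())
  P={1,3,5}:  v_{1} + v_{3} + v_{5} = v_{4} — sig = (3;(1))

so the primitive-relation signature multiset is
    |P|=2: 3 collections, coeffs (1), (1), (1,1)
    |P|=3: 2 collections, coeffs (), (1)


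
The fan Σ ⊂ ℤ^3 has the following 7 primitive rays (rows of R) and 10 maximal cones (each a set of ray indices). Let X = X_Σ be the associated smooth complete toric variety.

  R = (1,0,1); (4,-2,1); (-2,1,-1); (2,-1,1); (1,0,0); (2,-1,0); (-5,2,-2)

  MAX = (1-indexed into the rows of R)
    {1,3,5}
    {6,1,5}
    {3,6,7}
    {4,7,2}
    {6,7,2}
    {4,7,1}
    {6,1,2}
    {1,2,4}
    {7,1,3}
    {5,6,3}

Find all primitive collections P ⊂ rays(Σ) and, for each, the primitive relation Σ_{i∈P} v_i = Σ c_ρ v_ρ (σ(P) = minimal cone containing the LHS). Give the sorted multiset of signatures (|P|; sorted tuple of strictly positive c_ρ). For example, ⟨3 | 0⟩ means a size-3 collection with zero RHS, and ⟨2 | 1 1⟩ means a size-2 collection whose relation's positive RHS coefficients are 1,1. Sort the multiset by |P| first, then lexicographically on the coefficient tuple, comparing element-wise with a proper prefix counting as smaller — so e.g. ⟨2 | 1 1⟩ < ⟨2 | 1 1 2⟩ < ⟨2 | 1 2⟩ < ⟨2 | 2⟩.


Primitive collections (9):

  {3,4}:  v_{3} + v_{4} = 0  ⟹  sig = ⟨2 | 0⟩
  {2,3}:  v_{2} + v_{3} = v_{6}  ⟹  sig = ⟨2 | 1⟩
  {4,6}:  v_{4} + v_{6} = v_{2}  ⟹  sig = ⟨2 | 1⟩
  {4,5}:  v_{4} + v_{5} = v_{1} + v_{6}  ⟹  sig = ⟨2 | 1 1⟩
  {2,5}:  v_{2} + v_{5} = v_{1} + 2·v_{6}  ⟹  sig = ⟨2 | 1 2⟩
  {5,7}:  v_{5} + v_{7} = 2·v_{3}  ⟹  sig = ⟨2 | 2⟩
  {1,2,7}:  v_{1} + v_{2} + v_{7} = 0  ⟹  sig = ⟨3 | 0⟩
  {1,3,6}:  v_{1} + v_{3} + v_{6} = v_{5}  ⟹  sig = ⟨3 | 1⟩
  {1,6,7}:  v_{1} + v_{6} + v_{7} = v_{3}  ⟹  sig = ⟨3 | 1⟩

so the primitive-relation signature multiset is
{ ⟨2 | 0⟩,  ⟨2 | 1⟩ ×2,  ⟨2 | 1 1⟩,  ⟨2 | 1 2⟩,  ⟨2 | 2⟩,  ⟨3 | 0⟩,  ⟨3 | 1⟩ ×2 }


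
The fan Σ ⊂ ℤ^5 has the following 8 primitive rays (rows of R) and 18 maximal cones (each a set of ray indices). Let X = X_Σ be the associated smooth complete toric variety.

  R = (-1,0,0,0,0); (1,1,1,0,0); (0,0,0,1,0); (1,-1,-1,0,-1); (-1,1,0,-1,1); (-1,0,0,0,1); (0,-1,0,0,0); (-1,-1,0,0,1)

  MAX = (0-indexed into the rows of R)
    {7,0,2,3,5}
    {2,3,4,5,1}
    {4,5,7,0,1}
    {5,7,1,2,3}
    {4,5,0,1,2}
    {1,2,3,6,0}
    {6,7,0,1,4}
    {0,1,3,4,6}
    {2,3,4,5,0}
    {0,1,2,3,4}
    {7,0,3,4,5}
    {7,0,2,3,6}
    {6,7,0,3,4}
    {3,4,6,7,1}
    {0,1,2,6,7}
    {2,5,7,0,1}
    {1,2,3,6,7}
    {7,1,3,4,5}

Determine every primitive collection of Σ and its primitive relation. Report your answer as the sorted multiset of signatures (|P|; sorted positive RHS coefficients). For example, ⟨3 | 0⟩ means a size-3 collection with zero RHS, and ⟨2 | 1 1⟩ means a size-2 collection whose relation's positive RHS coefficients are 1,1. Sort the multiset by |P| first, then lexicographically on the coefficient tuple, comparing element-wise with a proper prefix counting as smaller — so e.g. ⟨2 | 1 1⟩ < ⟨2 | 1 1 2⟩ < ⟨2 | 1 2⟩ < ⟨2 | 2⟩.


5 minimal non-faces of Δ(Σ) (on 8 rays):

  P = {5,6}:  v_{5} + v_{6} = v_{7}  so sig = ⟨2 | 1⟩
  P = {2,4,6}:  v_{2} + v_{4} + v_{6} = v_{5}  so sig = ⟨3 | 1⟩
  P = {2,4,7}:  v_{2} + v_{4} + v_{7} = 2·v_{5}  so sig = ⟨3 | 2⟩
  P = {0,1,3,5}:  v_{0} + v_{1} + v_{3} + v_{5} = 0  so sig = ⟨4 | 0⟩
  P = {0,1,3,7}:  v_{0} + v_{1} + v_{3} + v_{7} = v_{6}  so sig = ⟨4 | 1⟩

Hence PRS(X_Σ) =
[⟨2 | 1⟩, ⟨3 | 1⟩, ⟨3 | 2⟩, ⟨4 | 0⟩, ⟨4 | 1⟩]


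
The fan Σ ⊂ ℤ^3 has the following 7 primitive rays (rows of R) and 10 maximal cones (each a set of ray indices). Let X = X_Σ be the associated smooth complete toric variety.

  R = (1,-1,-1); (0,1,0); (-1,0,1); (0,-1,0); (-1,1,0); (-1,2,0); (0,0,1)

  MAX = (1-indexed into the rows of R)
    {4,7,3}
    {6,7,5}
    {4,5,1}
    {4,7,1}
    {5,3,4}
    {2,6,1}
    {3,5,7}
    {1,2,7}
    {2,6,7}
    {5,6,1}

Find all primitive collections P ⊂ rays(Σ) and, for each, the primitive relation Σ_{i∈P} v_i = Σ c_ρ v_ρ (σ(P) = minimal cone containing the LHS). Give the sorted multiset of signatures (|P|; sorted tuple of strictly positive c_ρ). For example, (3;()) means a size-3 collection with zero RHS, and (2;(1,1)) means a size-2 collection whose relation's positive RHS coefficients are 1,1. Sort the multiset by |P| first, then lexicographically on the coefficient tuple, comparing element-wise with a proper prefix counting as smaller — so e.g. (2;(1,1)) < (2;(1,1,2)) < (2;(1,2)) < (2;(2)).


|primitive collections| = 9. Relations:

  P={2,4}:  v_{2} + v_{4} = 0 ; sig = (2;())
  P={1,3}:  v_{1} + v_{3} = v_{4} ; sig = (2;(1))
  P={2,5}:  v_{2} + v_{5} = v_{6} ; sig = (2;(1))
  P={4,6}:  v_{4} + v_{6} = v_{5} ; sig = (2;(1))
  P={2,3}:  v_{2} + v_{3} = v_{5} + v_{7} ; sig = (2;(1,1))
  P={3,6}:  v_{3} + v_{6} = 2·v_{5} + v_{7} ; sig = (2;(1,2))
  P={1,5,7}:  v_{1} + v_{5} + v_{7} = 0 ; sig = (3;())
  P={1,6,7}:  v_{1} + v_{6} + v_{7} = v_{2} ; sig = (3;(1))
  P={4,5,7}:  v_{4} + v_{5} + v_{7} = v_{3} ; sig = (3;(1))

Hence PRS(X_Σ) =
[(2;()), (2;(1)), (2;(1)), (2;(1)), (2;(1,1)), (2;(1,2)), (3;()), (3;(1)), (3;(1))]


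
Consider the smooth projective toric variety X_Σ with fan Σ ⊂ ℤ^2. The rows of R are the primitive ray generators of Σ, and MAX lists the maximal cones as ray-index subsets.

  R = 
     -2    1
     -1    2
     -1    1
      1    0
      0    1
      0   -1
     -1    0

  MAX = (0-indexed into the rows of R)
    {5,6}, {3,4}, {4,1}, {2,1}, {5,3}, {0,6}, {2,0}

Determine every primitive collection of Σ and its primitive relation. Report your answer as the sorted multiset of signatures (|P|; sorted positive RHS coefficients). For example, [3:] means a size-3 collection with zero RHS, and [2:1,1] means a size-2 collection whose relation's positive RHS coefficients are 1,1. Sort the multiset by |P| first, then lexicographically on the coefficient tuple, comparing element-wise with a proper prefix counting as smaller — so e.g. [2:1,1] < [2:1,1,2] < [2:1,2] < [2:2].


The 14 primitive collections of Σ (r=7, n=2):

  • {3,6}:  v_{3} + v_{6} = 0 — sig = [2:]
  • {4,5}:  v_{4} + v_{5} = 0 — sig = [2:]
  • {0,3}:  v_{0} + v_{3} = v_{2} — sig = [2:1]
  • {1,5}:  v_{1} + v_{5} = v_{2} — sig = [2:1]
  • {2,3}:  v_{2} + v_{3} = v_{4} — sig = [2:1]
  • {2,4}:  v_{2} + v_{4} = v_{1} — sig = [2:1]
  • {2,5}:  v_{2} + v_{5} = v_{6} — sig = [2:1]
  • {2,6}:  v_{2} + v_{6} = v_{0} — sig = [2:1]
  • {4,6}:  v_{4} + v_{6} = v_{2} — sig = [2:1]
  • {0,4}:  v_{0} + v_{4} = 2·v_{2} — sig = [2:2]
  • {0,5}:  v_{0} + v_{5} = 2·v_{6} — sig = [2:2]
  • {1,3}:  v_{1} + v_{3} = 2·v_{4} — sig = [2:2]
  • {1,6}:  v_{1} + v_{6} = 2·v_{2} — sig = [2:2]
  • {0,1}:  v_{0} + v_{1} = 3·v_{2} — sig = [2:3]

Signatures (|P|; sorted positive RHS coefficients), sorted:
[[2:], [2:], [2:1], [2:1], [2:1], [2:1], [2:1], [2:1], [2:1], [2:2], [2:2], [2:2], [2:2], [2:3]]


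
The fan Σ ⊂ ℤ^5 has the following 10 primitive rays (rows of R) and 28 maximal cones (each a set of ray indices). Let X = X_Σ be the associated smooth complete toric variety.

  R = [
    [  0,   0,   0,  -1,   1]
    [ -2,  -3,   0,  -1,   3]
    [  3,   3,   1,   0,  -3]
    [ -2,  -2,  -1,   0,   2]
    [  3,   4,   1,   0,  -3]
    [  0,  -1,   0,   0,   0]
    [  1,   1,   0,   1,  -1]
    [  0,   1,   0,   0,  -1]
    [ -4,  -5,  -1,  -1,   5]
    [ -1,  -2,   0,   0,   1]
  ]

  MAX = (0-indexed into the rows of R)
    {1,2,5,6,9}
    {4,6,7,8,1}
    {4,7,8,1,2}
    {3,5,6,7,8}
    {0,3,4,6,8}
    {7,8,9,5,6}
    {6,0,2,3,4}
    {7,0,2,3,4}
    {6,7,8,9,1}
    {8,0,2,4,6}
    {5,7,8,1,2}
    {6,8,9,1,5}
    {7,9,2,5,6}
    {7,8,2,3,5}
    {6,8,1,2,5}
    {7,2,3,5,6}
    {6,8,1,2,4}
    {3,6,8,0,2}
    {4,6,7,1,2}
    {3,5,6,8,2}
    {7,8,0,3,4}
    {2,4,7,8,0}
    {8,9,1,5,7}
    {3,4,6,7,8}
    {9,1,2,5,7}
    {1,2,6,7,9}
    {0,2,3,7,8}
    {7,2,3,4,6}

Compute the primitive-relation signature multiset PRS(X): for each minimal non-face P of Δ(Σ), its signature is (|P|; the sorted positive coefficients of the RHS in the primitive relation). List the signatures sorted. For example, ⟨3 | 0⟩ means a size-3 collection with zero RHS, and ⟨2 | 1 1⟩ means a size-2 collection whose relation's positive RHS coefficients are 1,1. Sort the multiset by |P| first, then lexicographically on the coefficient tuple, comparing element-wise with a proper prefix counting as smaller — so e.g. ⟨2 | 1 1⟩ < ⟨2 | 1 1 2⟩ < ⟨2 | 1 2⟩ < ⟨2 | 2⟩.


Primitive collections (12):

  {1,3}:  v_{1} + v_{3} = v_{8}  ⇒ sig = ⟨2 | 1⟩
  {4,5}:  v_{4} + v_{5} = v_{2}  ⇒ sig = ⟨2 | 1⟩
  {0,9}:  v_{0} + v_{9} = v_{2} + v_{8}  ⇒ sig = ⟨2 | 1 1⟩
  {3,9}:  v_{3} + v_{9} = v_{5} + v_{6} + v_{7} + v_{8}  ⇒ sig = ⟨2 | 1 1 1 1⟩
  {4,9}:  v_{4} + v_{9} = v_{1} + v_{2} + v_{6} + v_{7}  ⇒ sig = ⟨2 | 1 1 1 1⟩
  {0,1}:  v_{0} + v_{1} = v_{2} + v_{4} + 2·v_{8}  ⇒ sig = ⟨2 | 1 1 2⟩
  {0,5}:  v_{0} + v_{5} = 2·v_{2} + v_{3} + v_{8}  ⇒ sig = ⟨2 | 1 1 2⟩
  {0,6,7}:  v_{0} + v_{6} + v_{7} = v_{3} + v_{4}  ⇒ sig = ⟨3 | 1 1⟩
  {2,8,9}:  v_{2} + v_{8} + v_{9} = v_{1} + v_{5}  ⇒ sig = ⟨3 | 1 1⟩
  {2,6,7,8}:  v_{2} + v_{6} + v_{7} + v_{8} = 0  ⇒ sig = ⟨4 | 0⟩
  {1,5,6,7}:  v_{1} + v_{5} + v_{6} + v_{7} = v_{9}  ⇒ sig = ⟨4 | 1⟩
  {2,3,4,8}:  v_{2} + v_{3} + v_{4} + v_{8} = v_{0}  ⇒ sig = ⟨4 | 1⟩

Signatures (|P|; sorted positive RHS coefficients), sorted:
{ ⟨2 | 1⟩ ×2,  ⟨2 | 1 1⟩,  ⟨2 | 1 1 1 1⟩ ×2,  ⟨2 | 1 1 2⟩ ×2,  ⟨3 | 1 1⟩ ×2,  ⟨4 | 0⟩,  ⟨4 | 1⟩ ×2 }


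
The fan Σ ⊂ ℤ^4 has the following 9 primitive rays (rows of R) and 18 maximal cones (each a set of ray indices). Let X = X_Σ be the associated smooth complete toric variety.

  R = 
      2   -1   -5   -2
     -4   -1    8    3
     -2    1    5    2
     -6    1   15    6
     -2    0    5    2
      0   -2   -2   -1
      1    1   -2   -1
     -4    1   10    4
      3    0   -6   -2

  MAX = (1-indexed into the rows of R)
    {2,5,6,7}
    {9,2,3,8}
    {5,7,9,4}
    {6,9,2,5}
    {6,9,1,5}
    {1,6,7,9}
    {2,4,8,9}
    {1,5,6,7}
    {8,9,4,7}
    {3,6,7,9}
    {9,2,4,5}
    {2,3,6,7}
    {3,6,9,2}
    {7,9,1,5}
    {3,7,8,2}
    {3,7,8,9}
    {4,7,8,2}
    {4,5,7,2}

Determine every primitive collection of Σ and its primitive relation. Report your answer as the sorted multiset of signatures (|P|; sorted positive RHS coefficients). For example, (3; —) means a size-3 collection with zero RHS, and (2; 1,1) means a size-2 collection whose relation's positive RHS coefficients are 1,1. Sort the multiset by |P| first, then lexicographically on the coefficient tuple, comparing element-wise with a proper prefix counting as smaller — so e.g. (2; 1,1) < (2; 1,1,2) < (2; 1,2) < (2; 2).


Minimal non-faces — 11 found among 9 rays, 18 max cones:

  P = {1,3}:  v_{1} + v_{3} = 0 — sig = (2; —)
  P = {1,8}:  v_{1} + v_{8} = v_{5} — sig = (2; 1)
  P = {3,5}:  v_{3} + v_{5} = v_{8} — sig = (2; 1)
  P = {5,8}:  v_{5} + v_{8} = v_{4} — sig = (2; 1)
  P = {6,8}:  v_{6} + v_{8} = v_{2} — sig = (2; 1)
  P = {1,2}:  v_{1} + v_{2} = v_{5} + v_{6} — sig = (2; 1,1)
  P = {4,6}:  v_{4} + v_{6} = v_{2} + v_{5} — sig = (2; 1,1)
  P = {1,4}:  v_{1} + v_{4} = 2·v_{5} — sig = (2; 2)
  P = {3,4}:  v_{3} + v_{4} = 2·v_{8} — sig = (2; 2)
  P = {2,7,9}:  v_{2} + v_{7} + v_{9} = 0 — sig = (3; —)
  P = {5,6,7,9}:  v_{5} + v_{6} + v_{7} + v_{9} = v_{1} — sig = (4; 1)

Hence PRS(X_Σ) =
    (2; —)
    (2; 1)
    (2; 1)
    (2; 1)
    (2; 1)
    (2; 1,1)
    (2; 1,1)
    (2; 2)
    (2; 2)
    (3; —)
    (4; 1)


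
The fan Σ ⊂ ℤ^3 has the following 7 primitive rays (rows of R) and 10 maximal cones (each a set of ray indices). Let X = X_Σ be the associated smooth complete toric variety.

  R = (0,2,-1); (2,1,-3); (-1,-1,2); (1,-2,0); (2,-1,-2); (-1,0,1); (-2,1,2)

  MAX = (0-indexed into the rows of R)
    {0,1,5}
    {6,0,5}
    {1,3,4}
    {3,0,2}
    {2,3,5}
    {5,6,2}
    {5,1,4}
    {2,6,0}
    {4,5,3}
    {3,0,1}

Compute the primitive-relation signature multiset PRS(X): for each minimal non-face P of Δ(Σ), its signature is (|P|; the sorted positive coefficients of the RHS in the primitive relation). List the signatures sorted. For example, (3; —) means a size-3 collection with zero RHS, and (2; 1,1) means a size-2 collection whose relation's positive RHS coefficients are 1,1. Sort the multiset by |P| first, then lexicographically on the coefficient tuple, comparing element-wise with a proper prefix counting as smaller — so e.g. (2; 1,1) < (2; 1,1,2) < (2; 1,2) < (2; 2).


Minimal non-faces — 9 found among 7 rays, 10 max cones:

  P = {4,6}:  v_{4} + v_{6} = 0  ⇒ sig = (2; —)
  P = {0,4}:  v_{0} + v_{4} = v_{1}  ⇒ sig = (2; 1)
  P = {1,6}:  v_{1} + v_{6} = v_{0}  ⇒ sig = (2; 1)
  P = {2,4}:  v_{2} + v_{4} = v_{3}  ⇒ sig = (2; 1)
  P = {3,6}:  v_{3} + v_{6} = v_{2}  ⇒ sig = (2; 1)
  P = {1,2}:  v_{1} + v_{2} = v_{0} + v_{3}  ⇒ sig = (2; 1,1)
  P = {0,3,5}:  v_{0} + v_{3} + v_{5} = 0  ⇒ sig = (3; —)
  P = {0,2,5}:  v_{0} + v_{2} + v_{5} = v_{6}  ⇒ sig = (3; 1)
  P = {1,3,5}:  v_{1} + v_{3} + v_{5} = v_{4}  ⇒ sig = (3; 1)

Sorted signature multiset PRS(X):
[(2; —), (2; 1), (2; 1), (2; 1), (2; 1), (2; 1,1), (3; —), (3; 1), (3; 1)]


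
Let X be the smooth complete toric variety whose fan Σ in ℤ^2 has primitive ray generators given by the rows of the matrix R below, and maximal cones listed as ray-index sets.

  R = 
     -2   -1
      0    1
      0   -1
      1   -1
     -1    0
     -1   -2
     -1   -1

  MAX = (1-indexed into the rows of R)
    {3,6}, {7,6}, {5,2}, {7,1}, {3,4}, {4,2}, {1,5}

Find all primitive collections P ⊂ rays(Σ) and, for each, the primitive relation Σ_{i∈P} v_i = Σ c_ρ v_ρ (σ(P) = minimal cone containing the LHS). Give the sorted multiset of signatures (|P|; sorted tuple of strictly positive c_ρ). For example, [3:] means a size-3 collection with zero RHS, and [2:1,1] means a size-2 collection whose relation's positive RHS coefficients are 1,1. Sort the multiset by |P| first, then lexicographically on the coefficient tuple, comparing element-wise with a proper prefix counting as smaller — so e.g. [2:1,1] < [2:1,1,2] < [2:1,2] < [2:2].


Δ(Σ) — 7 vertices, 14 min non-faces:

  {2,3}:  v_{2} + v_{3} = 0  →  sig = [2:]
  {1,4}:  v_{1} + v_{4} = v_{6}  →  sig = [2:1]
  {2,6}:  v_{2} + v_{6} = v_{7}  →  sig = [2:1]
  {2,7}:  v_{2} + v_{7} = v_{5}  →  sig = [2:1]
  {3,5}:  v_{3} + v_{5} = v_{7}  →  sig = [2:1]
  {3,7}:  v_{3} + v_{7} = v_{6}  →  sig = [2:1]
  {4,5}:  v_{4} + v_{5} = v_{3}  →  sig = [2:1]
  {5,7}:  v_{5} + v_{7} = v_{1}  →  sig = [2:1]
  {1,2}:  v_{1} + v_{2} = 2·v_{5}  →  sig = [2:2]
  {1,3}:  v_{1} + v_{3} = 2·v_{7}  →  sig = [2:2]
  {4,7}:  v_{4} + v_{7} = 2·v_{3}  →  sig = [2:2]
  {5,6}:  v_{5} + v_{6} = 2·v_{7}  →  sig = [2:2]
  {1,6}:  v_{1} + v_{6} = 3·v_{7}  →  sig = [2:3]
  {4,6}:  v_{4} + v_{6} = 3·v_{3}  →  sig = [2:3]

Hence PRS(X_Σ) =
[[2:], [2:1], [2:1], [2:1], [2:1], [2:1], [2:1], [2:1], [2:2], [2:2], [2:2], [2:2], [2:3], [2:3]]


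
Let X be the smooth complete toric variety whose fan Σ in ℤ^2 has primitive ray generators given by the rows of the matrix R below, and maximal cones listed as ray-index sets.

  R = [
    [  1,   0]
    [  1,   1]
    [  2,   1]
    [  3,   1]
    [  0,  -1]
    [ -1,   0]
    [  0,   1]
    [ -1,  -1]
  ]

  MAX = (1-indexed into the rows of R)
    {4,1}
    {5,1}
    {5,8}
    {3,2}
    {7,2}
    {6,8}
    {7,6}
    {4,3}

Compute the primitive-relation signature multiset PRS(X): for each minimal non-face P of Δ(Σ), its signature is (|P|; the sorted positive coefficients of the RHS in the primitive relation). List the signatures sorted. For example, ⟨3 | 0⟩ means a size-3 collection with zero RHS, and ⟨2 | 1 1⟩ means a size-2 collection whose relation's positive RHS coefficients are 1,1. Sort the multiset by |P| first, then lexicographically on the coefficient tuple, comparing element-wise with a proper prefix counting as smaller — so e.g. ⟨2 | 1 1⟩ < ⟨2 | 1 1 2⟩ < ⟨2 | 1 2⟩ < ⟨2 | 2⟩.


Σ has 20 primitive collections:

  • {1,6}:  v_{1} + v_{6} = 0 ; sig = ⟨2 | 0⟩
  • {2,8}:  v_{2} + v_{8} = 0 ; sig = ⟨2 | 0⟩
  • {5,7}:  v_{5} + v_{7} = 0 ; sig = ⟨2 | 0⟩
  • {1,2}:  v_{1} + v_{2} = v_{3} ; sig = ⟨2 | 1⟩
  • {1,3}:  v_{1} + v_{3} = v_{4} ; sig = ⟨2 | 1⟩
  • {1,7}:  v_{1} + v_{7} = v_{2} ; sig = ⟨2 | 1⟩
  • {1,8}:  v_{1} + v_{8} = v_{5} ; sig = ⟨2 | 1⟩
  • {2,5}:  v_{2} + v_{5} = v_{1} ; sig = ⟨2 | 1⟩
  • {2,6}:  v_{2} + v_{6} = v_{7} ; sig = ⟨2 | 1⟩
  • {3,6}:  v_{3} + v_{6} = v_{2} ; sig = ⟨2 | 1⟩
  • {3,8}:  v_{3} + v_{8} = v_{1} ; sig = ⟨2 | 1⟩
  • {4,6}:  v_{4} + v_{6} = v_{3} ; sig = ⟨2 | 1⟩
  • {5,6}:  v_{5} + v_{6} = v_{8} ; sig = ⟨2 | 1⟩
  • {7,8}:  v_{7} + v_{8} = v_{6} ; sig = ⟨2 | 1⟩
  • {4,7}:  v_{4} + v_{7} = v_{2} + v_{3} ; sig = ⟨2 | 1 1⟩
  • {2,4}:  v_{2} + v_{4} = 2·v_{3} ; sig = ⟨2 | 2⟩
  • {3,5}:  v_{3} + v_{5} = 2·v_{1} ; sig = ⟨2 | 2⟩
  • {3,7}:  v_{3} + v_{7} = 2·v_{2} ; sig = ⟨2 | 2⟩
  • {4,8}:  v_{4} + v_{8} = 2·v_{1} ; sig = ⟨2 | 2⟩
  • {4,5}:  v_{4} + v_{5} = 3·v_{1} ; sig = ⟨2 | 3⟩

so the primitive-relation signature multiset is
[⟨2 | 0⟩, ⟨2 | 0⟩, ⟨2 | 0⟩, ⟨2 | 1⟩, ⟨2 | 1⟩, ⟨2 | 1⟩, ⟨2 | 1⟩, ⟨2 | 1⟩, ⟨2 | 1⟩, ⟨2 | 1⟩, ⟨2 | 1⟩, ⟨2 | 1⟩, ⟨2 | 1⟩, ⟨2 | 1⟩, ⟨2 | 1 1⟩, ⟨2 | 2⟩, ⟨2 | 2⟩, ⟨2 | 2⟩, ⟨2 | 2⟩, ⟨2 | 3⟩]


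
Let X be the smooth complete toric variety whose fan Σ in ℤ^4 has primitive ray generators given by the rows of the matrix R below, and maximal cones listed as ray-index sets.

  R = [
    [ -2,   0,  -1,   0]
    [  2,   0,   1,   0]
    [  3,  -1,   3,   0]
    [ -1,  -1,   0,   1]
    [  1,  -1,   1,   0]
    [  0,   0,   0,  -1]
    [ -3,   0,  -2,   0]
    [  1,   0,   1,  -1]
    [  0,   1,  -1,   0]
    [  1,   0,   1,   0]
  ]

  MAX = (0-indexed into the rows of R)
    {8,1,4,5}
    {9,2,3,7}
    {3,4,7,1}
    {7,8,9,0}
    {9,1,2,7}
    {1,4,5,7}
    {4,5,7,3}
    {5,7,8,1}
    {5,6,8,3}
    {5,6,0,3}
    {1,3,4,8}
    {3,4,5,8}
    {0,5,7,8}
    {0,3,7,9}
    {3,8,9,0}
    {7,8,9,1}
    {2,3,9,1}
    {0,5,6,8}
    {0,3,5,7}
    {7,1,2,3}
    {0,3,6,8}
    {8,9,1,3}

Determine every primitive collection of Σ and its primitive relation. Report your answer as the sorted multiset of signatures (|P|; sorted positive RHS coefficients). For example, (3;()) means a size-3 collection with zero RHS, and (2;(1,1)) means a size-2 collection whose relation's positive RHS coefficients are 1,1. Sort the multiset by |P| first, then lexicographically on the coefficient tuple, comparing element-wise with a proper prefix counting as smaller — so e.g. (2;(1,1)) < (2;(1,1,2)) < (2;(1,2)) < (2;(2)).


18 minimal non-faces of Δ(Σ) (on 10 rays):

  {0,1}:  v_{0} + v_{1} = 0 ; sig = (2;())
  {5,9}:  v_{5} + v_{9} = v_{7} ; sig = (2;(1))
  {6,9}:  v_{6} + v_{9} = v_{0} ; sig = (2;(1))
  {0,4}:  v_{0} + v_{4} = v_{3} + v_{5} ; sig = (2;(1,1))
  {2,6}:  v_{2} + v_{6} = v_{3} + v_{7} ; sig = (2;(1,1))
  {2,8}:  v_{2} + v_{8} = v_{1} + v_{9} ; sig = (2;(1,1))
  {6,7}:  v_{6} + v_{7} = v_{0} + v_{5} ; sig = (2;(1,1))
  {0,2}:  v_{0} + v_{2} = v_{3} + v_{7} + v_{9} ; sig = (2;(1,1,1))
  {1,6}:  v_{1} + v_{6} = v_{3} + v_{5} + v_{8} ; sig = (2;(1,1,1))
  {4,9}:  v_{4} + v_{9} = v_{1} + v_{3} + v_{7} ; sig = (2;(1,1,1))
  {2,5}:  v_{2} + v_{5} = v_{1} + v_{3} + 2·v_{7} ; sig = (2;(1,1,2))
  {4,6}:  v_{4} + v_{6} = 2·v_{3} + 2·v_{5} + v_{8} ; sig = (2;(1,2,2))
  {2,4}:  v_{2} + v_{4} = 2·v_{1} + 2·v_{3} + 2·v_{7} ; sig = (2;(2,2,2))
  {3,7,8}:  v_{3} + v_{7} + v_{8} = 0 ; sig = (3;())
  {1,3,5}:  v_{1} + v_{3} + v_{5} = v_{4} ; sig = (3;(1))
  {4,7,8}:  v_{4} + v_{7} + v_{8} = v_{1} + v_{5} ; sig = (3;(1,1))
  {0,3,5,8}:  v_{0} + v_{3} + v_{5} + v_{8} = v_{6} ; sig = (4;(1))
  {1,3,7,9}:  v_{1} + v_{3} + v_{7} + v_{9} = v_{2} ; sig = (4;(1))

Hence PRS(X_Σ) =
{ (2;()),  (2;(1)) ×2,  (2;(1,1)) ×4,  (2;(1,1,1)) ×3,  (2;(1,1,2)),  (2;(1,2,2)),  (2;(2,2,2)),  (3;()),  (3;(1)),  (3;(1,1)),  (4;(1)) ×2 }


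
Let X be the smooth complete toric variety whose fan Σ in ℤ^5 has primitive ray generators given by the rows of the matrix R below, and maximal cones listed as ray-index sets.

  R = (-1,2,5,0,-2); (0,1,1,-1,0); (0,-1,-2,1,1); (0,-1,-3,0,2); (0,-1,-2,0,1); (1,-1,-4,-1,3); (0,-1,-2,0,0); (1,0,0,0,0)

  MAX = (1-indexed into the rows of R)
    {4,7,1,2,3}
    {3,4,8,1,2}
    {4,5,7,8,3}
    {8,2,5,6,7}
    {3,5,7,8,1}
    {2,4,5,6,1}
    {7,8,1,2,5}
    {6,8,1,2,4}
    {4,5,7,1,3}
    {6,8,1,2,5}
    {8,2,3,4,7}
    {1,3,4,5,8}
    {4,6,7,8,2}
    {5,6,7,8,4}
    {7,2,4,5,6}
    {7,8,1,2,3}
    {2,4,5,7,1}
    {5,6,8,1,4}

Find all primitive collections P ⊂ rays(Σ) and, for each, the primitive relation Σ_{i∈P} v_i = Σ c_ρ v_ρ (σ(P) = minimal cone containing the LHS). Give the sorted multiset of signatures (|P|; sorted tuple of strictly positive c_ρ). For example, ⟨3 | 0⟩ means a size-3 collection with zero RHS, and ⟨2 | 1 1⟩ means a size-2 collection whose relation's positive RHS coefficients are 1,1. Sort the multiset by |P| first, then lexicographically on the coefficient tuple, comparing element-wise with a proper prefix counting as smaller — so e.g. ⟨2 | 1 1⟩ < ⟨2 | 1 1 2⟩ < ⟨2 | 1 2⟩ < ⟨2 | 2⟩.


Primitive collections (5):

  • {3,6}:  v_{3} + v_{6} = 2·v_{4} + v_{8}  ⟹  sig = ⟨2 | 1 2⟩
  • {2,3,5}:  v_{2} + v_{3} + v_{5} = v_{4}  ⟹  sig = ⟨3 | 1⟩
  • {1,6,7}:  v_{1} + v_{6} + v_{7} = v_{2} + v_{5}  ⟹  sig = ⟨3 | 1 1⟩
  • {1,4,7,8}:  v_{1} + v_{4} + v_{7} + v_{8} = 0  ⟹  sig = ⟨4 | 0⟩
  • {2,4,5,8}:  v_{2} + v_{4} + v_{5} + v_{8} = v_{6}  ⟹  sig = ⟨4 | 1⟩

Sorted signature multiset PRS(X):
[⟨2 | 1 2⟩, ⟨3 | 1⟩, ⟨3 | 1 1⟩, ⟨4 | 0⟩, ⟨4 | 1⟩]


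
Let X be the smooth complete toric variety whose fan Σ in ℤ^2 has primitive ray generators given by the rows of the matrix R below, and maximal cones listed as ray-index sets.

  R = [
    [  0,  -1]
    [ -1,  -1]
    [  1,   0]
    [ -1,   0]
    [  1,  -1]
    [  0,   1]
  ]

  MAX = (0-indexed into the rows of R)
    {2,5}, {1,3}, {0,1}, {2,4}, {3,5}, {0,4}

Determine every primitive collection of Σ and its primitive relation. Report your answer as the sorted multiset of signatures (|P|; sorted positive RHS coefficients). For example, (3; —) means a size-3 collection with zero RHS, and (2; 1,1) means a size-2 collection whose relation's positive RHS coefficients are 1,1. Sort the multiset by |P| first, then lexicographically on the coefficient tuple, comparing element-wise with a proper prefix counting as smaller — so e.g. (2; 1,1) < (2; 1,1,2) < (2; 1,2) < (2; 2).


|primitive collections| = 9. Relations:

  • {0,5}:  v_{0} + v_{5} = 0  ⟹  sig = (2; —)
  • {2,3}:  v_{2} + v_{3} = 0  ⟹  sig = (2; —)
  • {0,2}:  v_{0} + v_{2} = v_{4}  ⟹  sig = (2; 1)
  • {0,3}:  v_{0} + v_{3} = v_{1}  ⟹  sig = (2; 1)
  • {1,2}:  v_{1} + v_{2} = v_{0}  ⟹  sig = (2; 1)
  • {1,5}:  v_{1} + v_{5} = v_{3}  ⟹  sig = (2; 1)
  • {3,4}:  v_{3} + v_{4} = v_{0}  ⟹  sig = (2; 1)
  • {4,5}:  v_{4} + v_{5} = v_{2}  ⟹  sig = (2; 1)
  • {1,4}:  v_{1} + v_{4} = 2·v_{0}  ⟹  sig = (2; 2)

Signatures (|P|; sorted positive RHS coefficients), sorted:
    |P|=2: 9 collections, coeffs (), (), (1), (1), (1), (1), (1), (1), (2)


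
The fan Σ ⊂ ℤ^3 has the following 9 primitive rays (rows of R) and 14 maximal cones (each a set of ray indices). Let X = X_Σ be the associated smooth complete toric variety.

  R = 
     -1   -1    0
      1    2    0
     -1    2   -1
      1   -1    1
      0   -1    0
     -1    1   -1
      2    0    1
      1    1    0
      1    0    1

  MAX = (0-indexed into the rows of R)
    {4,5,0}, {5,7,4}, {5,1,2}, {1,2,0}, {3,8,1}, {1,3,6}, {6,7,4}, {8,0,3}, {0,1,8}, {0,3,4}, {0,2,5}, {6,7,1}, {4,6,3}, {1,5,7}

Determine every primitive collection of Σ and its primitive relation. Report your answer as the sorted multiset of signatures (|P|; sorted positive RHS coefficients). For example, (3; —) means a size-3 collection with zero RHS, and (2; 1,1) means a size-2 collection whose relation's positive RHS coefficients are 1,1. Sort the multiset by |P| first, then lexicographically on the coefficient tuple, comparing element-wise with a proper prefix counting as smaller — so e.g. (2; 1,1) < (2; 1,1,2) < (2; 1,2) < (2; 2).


Minimal non-faces — 17 found among 9 rays, 14 max cones:

  P={0,7}:  v_{0} + v_{7} = 0  →  sig = (2; —)
  P={3,5}:  v_{3} + v_{5} = 0  →  sig = (2; —)
  P={0,6}:  v_{0} + v_{6} = v_{3}  →  sig = (2; 1)
  P={1,4}:  v_{1} + v_{4} = v_{7}  →  sig = (2; 1)
  P={2,4}:  v_{2} + v_{4} = v_{5}  →  sig = (2; 1)
  P={2,6}:  v_{2} + v_{6} = v_{1}  →  sig = (2; 1)
  P={3,7}:  v_{3} + v_{7} = v_{6}  →  sig = (2; 1)
  P={4,8}:  v_{4} + v_{8} = v_{3}  →  sig = (2; 1)
  P={5,6}:  v_{5} + v_{6} = v_{7}  →  sig = (2; 1)
  P={2,3}:  v_{2} + v_{3} = v_{0} + v_{1}  →  sig = (2; 1,1)
  P={2,7}:  v_{2} + v_{7} = v_{1} + v_{5}  →  sig = (2; 1,1)
  P={5,8}:  v_{5} + v_{8} = v_{0} + v_{1}  →  sig = (2; 1,1)
  P={7,8}:  v_{7} + v_{8} = v_{1} + v_{3}  →  sig = (2; 1,1)
  P={6,8}:  v_{6} + v_{8} = v_{1} + 2·v_{3}  →  sig = (2; 1,2)
  P={2,8}:  v_{2} + v_{8} = 2·v_{0} + 2·v_{1}  →  sig = (2; 2,2)
  P={0,1,3}:  v_{0} + v_{1} + v_{3} = v_{8}  →  sig = (3; 1)
  P={0,1,5}:  v_{0} + v_{1} + v_{5} = v_{2}  →  sig = (3; 1)

Hence PRS(X_Σ) =
    (2; —)
    (2; —)
    (2; 1)
    (2; 1)
    (2; 1)
    (2; 1)
    (2; 1)
    (2; 1)
    (2; 1)
    (2; 1,1)
    (2; 1,1)
    (2; 1,1)
    (2; 1,1)
    (2; 1,2)
    (2; 2,2)
    (3; 1)
    (3; 1)


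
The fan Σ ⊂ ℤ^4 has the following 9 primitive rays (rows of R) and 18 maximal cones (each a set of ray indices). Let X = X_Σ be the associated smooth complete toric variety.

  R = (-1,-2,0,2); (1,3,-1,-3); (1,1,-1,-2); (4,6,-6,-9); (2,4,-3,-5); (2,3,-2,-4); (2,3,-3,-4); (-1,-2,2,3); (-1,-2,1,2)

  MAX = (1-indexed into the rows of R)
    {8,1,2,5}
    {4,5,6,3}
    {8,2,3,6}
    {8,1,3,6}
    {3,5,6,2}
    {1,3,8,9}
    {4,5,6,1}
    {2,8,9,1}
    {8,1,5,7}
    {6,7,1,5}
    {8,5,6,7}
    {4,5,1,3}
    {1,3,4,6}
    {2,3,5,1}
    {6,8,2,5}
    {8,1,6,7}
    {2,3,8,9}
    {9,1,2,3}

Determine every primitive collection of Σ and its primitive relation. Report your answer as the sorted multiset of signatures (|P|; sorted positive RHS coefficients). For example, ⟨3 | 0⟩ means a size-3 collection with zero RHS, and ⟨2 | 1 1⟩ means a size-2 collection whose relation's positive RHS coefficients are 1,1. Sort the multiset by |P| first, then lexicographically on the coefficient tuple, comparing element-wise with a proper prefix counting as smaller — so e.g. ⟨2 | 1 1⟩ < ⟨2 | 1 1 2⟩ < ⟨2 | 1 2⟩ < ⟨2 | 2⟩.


14 collections generate NE(X_Σ); each relation:

  P={6,9}:  v_{6} + v_{9} = v_{3}  so sig = ⟨2 | 1⟩
  P={7,9}:  v_{7} + v_{9} = v_{1} + v_{6}  so sig = ⟨2 | 1 1⟩
  P={5,9}:  v_{5} + v_{9} = v_{1} + v_{2} + v_{3}  so sig = ⟨2 | 1 1 1⟩
  P={4,9}:  v_{4} + v_{9} = v_{1} + 2·v_{3} + v_{5}  so sig = ⟨2 | 1 1 2⟩
  P={2,4}:  v_{2} + v_{4} = v_{3} + 2·v_{5}  so sig = ⟨2 | 1 2⟩
  P={2,7}:  v_{2} + v_{7} = 2·v_{5} + v_{8}  so sig = ⟨2 | 1 2⟩
  P={3,7}:  v_{3} + v_{7} = v_{1} + 2·v_{6}  so sig = ⟨2 | 1 2⟩
  P={4,8}:  v_{4} + v_{8} = v_{1} + 2·v_{6}  so sig = ⟨2 | 1 2⟩
  P={4,7}:  v_{4} + v_{7} = 2·v_{1} + v_{5} + 3·v_{6}  so sig = ⟨2 | 1 2 3⟩
  P={1,2,6}:  v_{1} + v_{2} + v_{6} = v_{5}  so sig = ⟨3 | 1⟩
  P={3,5,8}:  v_{3} + v_{5} + v_{8} = v_{6}  so sig = ⟨3 | 1⟩
  P={1,2,3,8}:  v_{1} + v_{2} + v_{3} + v_{8} = 0  so sig = ⟨4 | 0⟩
  P={1,3,5,6}:  v_{1} + v_{3} + v_{5} + v_{6} = v_{4}  so sig = ⟨4 | 1⟩
  P={1,5,6,8}:  v_{1} + v_{5} + v_{6} + v_{8} = v_{7}  so sig = ⟨4 | 1⟩

Signatures (|P|; sorted positive RHS coefficients), sorted:
    ⟨2 | 1⟩
    ⟨2 | 1 1⟩
    ⟨2 | 1 1 1⟩
    ⟨2 | 1 1 2⟩
    ⟨2 | 1 2⟩
    ⟨2 | 1 2⟩
    ⟨2 | 1 2⟩
    ⟨2 | 1 2⟩
    ⟨2 | 1 2 3⟩
    ⟨3 | 1⟩
    ⟨3 | 1⟩
    ⟨4 | 0⟩
    ⟨4 | 1⟩
    ⟨4 | 1⟩


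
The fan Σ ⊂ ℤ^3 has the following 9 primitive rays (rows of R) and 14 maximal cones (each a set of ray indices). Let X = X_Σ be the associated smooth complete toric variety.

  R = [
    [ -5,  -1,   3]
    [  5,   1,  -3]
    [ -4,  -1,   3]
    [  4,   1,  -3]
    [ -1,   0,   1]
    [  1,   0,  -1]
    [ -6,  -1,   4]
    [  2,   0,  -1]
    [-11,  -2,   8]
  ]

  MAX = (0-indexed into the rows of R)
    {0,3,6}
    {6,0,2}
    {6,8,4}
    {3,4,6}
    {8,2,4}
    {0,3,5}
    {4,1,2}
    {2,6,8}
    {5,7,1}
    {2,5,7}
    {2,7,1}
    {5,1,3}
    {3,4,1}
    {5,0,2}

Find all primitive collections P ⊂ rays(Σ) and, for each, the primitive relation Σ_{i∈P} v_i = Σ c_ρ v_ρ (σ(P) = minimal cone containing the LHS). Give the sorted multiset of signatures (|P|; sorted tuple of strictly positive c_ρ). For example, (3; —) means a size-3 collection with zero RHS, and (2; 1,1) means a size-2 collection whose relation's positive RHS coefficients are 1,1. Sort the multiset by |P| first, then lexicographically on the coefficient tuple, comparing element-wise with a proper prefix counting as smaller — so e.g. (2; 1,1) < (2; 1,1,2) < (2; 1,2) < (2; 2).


17 collections generate NE(X_Σ); each relation:

  P={0,1}:  v_{0} + v_{1} = 0  →  sig = (2; —)
  P={2,3}:  v_{2} + v_{3} = 0  →  sig = (2; —)
  P={4,5}:  v_{4} + v_{5} = 0  →  sig = (2; —)
  P={0,4}:  v_{0} + v_{4} = v_{6}  →  sig = (2; 1)
  P={1,6}:  v_{1} + v_{6} = v_{4}  →  sig = (2; 1)
  P={5,6}:  v_{5} + v_{6} = v_{0}  →  sig = (2; 1)
  P={6,7}:  v_{6} + v_{7} = v_{2}  →  sig = (2; 1)
  P={0,7}:  v_{0} + v_{7} = v_{2} + v_{5}  →  sig = (2; 1,1)
  P={3,7}:  v_{3} + v_{7} = v_{1} + v_{5}  →  sig = (2; 1,1)
  P={3,8}:  v_{3} + v_{8} = v_{4} + v_{6}  →  sig = (2; 1,1)
  P={4,7}:  v_{4} + v_{7} = v_{1} + v_{2}  →  sig = (2; 1,1)
  P={5,8}:  v_{5} + v_{8} = v_{2} + v_{6}  →  sig = (2; 1,1)
  P={0,8}:  v_{0} + v_{8} = v_{2} + 2·v_{6}  →  sig = (2; 1,2)
  P={1,8}:  v_{1} + v_{8} = v_{2} + 2·v_{4}  →  sig = (2; 1,2)
  P={7,8}:  v_{7} + v_{8} = 2·v_{2} + v_{4}  →  sig = (2; 1,2)
  P={1,2,5}:  v_{1} + v_{2} + v_{5} = v_{7}  →  sig = (3; 1)
  P={2,4,6}:  v_{2} + v_{4} + v_{6} = v_{8}  →  sig = (3; 1)

so the primitive-relation signature multiset is
    |P|=2: 15 collections, coeffs (), (), (), (1), (1), (1), (1), (1,1), (1,1), (1,1), (1,1), (1,1), (1,2), (1,2), (1,2)
    |P|=3: 2 collections, coeffs (1), (1)


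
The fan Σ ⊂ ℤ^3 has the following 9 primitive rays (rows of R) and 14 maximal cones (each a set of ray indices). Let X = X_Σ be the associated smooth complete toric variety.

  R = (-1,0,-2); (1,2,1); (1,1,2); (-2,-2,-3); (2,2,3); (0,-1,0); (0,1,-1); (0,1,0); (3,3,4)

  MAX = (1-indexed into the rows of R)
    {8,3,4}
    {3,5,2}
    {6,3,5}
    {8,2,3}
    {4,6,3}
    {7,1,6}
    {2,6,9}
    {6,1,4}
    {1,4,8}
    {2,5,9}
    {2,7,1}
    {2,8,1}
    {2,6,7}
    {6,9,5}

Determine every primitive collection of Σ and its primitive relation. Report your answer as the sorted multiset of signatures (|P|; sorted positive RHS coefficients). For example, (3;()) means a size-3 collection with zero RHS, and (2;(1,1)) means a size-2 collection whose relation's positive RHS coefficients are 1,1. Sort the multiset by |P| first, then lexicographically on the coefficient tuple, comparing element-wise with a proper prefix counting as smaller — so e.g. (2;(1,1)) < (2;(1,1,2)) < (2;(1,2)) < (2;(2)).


18 collections generate NE(X_Σ); each relation:

  • {4,5}:  v_{4} + v_{5} = 0  so sig = (2;())
  • {6,8}:  v_{6} + v_{8} = 0  so sig = (2;())
  • {1,3}:  v_{1} + v_{3} = v_{8}  so sig = (2;(1))
  • {1,5}:  v_{1} + v_{5} = v_{2}  so sig = (2;(1))
  • {2,4}:  v_{2} + v_{4} = v_{1}  so sig = (2;(1))
  • {3,7}:  v_{3} + v_{7} = v_{2}  so sig = (2;(1))
  • {4,9}:  v_{4} + v_{9} = v_{2} + v_{6}  so sig = (2;(1,1))
  • {5,8}:  v_{5} + v_{8} = v_{2} + v_{3}  so sig = (2;(1,1))
  • {7,8}:  v_{7} + v_{8} = v_{1} + v_{2}  so sig = (2;(1,1))
  • {8,9}:  v_{8} + v_{9} = v_{2} + v_{5}  so sig = (2;(1,1))
  • {1,9}:  v_{1} + v_{9} = 2·v_{2} + v_{6}  so sig = (2;(1,2))
  • {4,7}:  v_{4} + v_{7} = 2·v_{1} + v_{6}  so sig = (2;(1,2))
  • {5,7}:  v_{5} + v_{7} = 2·v_{2} + v_{6}  so sig = (2;(1,2))
  • {3,9}:  v_{3} + v_{9} = 2·v_{5}  so sig = (2;(2))
  • {7,9}:  v_{7} + v_{9} = 3·v_{2} + 2·v_{6}  so sig = (2;(2,3))
  • {1,2,6}:  v_{1} + v_{2} + v_{6} = v_{7}  so sig = (3;(1))
  • {2,3,6}:  v_{2} + v_{3} + v_{6} = v_{5}  so sig = (3;(1))
  • {2,5,6}:  v_{2} + v_{5} + v_{6} = v_{9}  so sig = (3;(1))

Sorted signature multiset PRS(X):
    (2;())
    (2;())
    (2;(1))
    (2;(1))
    (2;(1))
    (2;(1))
    (2;(1,1))
    (2;(1,1))
    (2;(1,1))
    (2;(1,1))
    (2;(1,2))
    (2;(1,2))
    (2;(1,2))
    (2;(2))
    (2;(2,3))
    (3;(1))
    (3;(1))
    (3;(1))
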